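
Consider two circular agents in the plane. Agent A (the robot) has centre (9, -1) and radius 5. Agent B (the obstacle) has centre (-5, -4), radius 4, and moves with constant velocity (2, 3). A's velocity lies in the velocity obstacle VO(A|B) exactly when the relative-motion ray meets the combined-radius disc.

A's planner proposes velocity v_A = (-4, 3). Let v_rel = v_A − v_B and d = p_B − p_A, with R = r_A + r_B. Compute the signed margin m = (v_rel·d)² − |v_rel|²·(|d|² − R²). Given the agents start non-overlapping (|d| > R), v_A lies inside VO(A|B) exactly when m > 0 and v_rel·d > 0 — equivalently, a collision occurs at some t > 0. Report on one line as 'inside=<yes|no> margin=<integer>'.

d = (-14, -3),  |d|² = 205;  R = 5+4 = 9,  c = 205−9² = 124
v_rel = (-6, 0),  |v_rel|² = 36;  v_rel·d = (-6)·(-14) + (0)·(-3) = 84
36·t² − 168·t + 124 = 0  ⇒  m = 84² − 36·124 = 2592
m = 2592 > 0,  v_rel·d = 84 > 0  ⇒  inside

inside=yes margin=2592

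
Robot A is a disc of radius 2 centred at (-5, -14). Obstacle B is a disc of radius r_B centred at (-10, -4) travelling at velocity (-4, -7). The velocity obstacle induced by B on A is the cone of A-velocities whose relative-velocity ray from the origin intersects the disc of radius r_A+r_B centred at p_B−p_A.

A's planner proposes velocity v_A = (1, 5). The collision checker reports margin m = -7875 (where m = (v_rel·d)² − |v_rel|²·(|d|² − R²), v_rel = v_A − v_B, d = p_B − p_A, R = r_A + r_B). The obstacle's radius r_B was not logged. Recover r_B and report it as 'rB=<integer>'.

m = -7875
d = (-5, 10);  v_rel = (5, 12),  |v_rel|² = 169
v_rel×d = (5)·(10) − (12)·(-5) = 110
since m = R²·169 − 110²:  R² = (12100 + -7875) / 169 = 25
R = √25 = 5  ⇒  r_B = 5 − 2 = 3

rB=3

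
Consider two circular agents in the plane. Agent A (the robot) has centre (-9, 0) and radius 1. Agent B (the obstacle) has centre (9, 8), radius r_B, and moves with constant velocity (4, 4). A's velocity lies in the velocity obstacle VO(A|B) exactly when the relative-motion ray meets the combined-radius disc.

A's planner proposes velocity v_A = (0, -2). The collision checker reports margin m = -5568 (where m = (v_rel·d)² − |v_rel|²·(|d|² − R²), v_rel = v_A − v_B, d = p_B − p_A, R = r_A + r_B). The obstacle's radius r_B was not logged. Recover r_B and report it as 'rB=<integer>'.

m = -5568
d = (18, 8);  v_rel = (-4, -6),  |v_rel|² = 52
v_rel×d = (-4)·(8) − (-6)·(18) = 76
since m = R²·52 − 76²:  R² = (5776 + -5568) / 52 = 4
R = √4 = 2  ⇒  r_B = 2 − 1 = 1

rB=1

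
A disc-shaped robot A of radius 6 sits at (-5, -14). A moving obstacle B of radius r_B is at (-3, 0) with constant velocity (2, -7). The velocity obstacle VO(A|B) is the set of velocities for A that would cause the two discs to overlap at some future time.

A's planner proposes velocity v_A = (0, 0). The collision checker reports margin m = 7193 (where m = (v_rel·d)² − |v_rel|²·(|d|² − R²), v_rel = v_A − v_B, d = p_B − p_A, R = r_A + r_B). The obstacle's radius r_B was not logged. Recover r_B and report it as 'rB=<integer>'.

m = 7193
d = (2, 14);  v_rel = (-2, 7),  |v_rel|² = 53
v_rel×d = (-2)·(14) − (7)·(2) = -42
since m = R²·53 − (-42)²:  R² = (1764 + 7193) / 53 = 169
R = √169 = 13  ⇒  r_B = 13 − 6 = 7

rB=7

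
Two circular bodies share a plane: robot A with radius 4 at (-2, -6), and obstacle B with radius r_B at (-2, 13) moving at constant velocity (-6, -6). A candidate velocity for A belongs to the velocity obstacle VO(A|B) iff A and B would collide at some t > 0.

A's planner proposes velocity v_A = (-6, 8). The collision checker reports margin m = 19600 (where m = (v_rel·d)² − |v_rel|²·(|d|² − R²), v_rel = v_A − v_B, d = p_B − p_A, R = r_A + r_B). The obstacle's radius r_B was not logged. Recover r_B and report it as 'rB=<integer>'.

m = 19600
d = (0, 19);  v_rel = (0, 14),  |v_rel|² = 196
v_rel×d = (0)·(19) − (14)·(0) = 0
since m = R²·196 − 0²:  R² = (0 + 19600) / 196 = 100
R = √100 = 10  ⇒  r_B = 10 − 4 = 6

rB=6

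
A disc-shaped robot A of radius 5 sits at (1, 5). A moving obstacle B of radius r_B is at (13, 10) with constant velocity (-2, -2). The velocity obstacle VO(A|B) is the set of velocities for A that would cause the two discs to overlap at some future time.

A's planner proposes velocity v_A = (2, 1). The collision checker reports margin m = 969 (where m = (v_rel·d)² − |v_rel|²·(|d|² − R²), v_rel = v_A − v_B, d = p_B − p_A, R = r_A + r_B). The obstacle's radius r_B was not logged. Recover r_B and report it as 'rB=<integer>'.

m = 969
d = (12, 5);  v_rel = (4, 3),  |v_rel|² = 25
v_rel×d = (4)·(5) − (3)·(12) = -16
since m = R²·25 − (-16)²:  R² = (256 + 969) / 25 = 49
R = √49 = 7  ⇒  r_B = 7 − 5 = 2

rB=2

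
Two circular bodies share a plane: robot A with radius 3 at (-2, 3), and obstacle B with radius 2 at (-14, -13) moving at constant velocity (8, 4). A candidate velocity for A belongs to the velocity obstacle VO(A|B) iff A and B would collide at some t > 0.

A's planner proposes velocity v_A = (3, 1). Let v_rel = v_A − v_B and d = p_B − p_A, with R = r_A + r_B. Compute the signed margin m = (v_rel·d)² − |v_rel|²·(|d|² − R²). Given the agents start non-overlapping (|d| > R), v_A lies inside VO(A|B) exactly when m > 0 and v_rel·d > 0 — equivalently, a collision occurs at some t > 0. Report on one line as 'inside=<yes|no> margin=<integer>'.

d = (-12, -16),  |d|² = 400;  R = 3+2 = 5,  c = 400−5² = 375
v_rel = (-5, -3),  |v_rel|² = 34;  v_rel·d = (-5)·(-12) + (-3)·(-16) = 108
34·t² − 216·t + 375 = 0  ⇒  m = 108² − 34·375 = -1086
m = -1086 < 0,  v_rel·d = 108 > 0  ⇒  outside

inside=no margin=-1086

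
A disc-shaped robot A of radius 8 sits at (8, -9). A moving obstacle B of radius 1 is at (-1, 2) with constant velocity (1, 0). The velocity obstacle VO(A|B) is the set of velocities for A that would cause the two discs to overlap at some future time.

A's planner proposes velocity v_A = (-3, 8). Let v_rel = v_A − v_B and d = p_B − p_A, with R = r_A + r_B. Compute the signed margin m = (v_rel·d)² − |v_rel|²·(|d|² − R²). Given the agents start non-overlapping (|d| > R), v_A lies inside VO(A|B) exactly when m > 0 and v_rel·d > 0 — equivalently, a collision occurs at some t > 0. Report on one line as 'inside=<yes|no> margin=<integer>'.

d = (-9, 11),  |d|² = 202;  R = 8+1 = 9,  c = 202−9² = 121
v_rel = (-4, 8),  |v_rel|² = 80;  v_rel·d = (-4)·(-9) + (8)·(11) = 124
80·t² − 248·t + 121 = 0  ⇒  m = 124² − 80·121 = 5696
m = 5696 > 0,  v_rel·d = 124 > 0  ⇒  inside

inside=yes margin=5696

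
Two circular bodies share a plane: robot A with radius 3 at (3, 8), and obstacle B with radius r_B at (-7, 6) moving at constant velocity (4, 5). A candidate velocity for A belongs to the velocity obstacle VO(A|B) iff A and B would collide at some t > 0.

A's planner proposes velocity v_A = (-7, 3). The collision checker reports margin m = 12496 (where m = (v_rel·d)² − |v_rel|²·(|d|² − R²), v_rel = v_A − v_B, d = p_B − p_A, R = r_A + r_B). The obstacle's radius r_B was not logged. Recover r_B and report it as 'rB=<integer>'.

m = 12496
d = (-10, -2);  v_rel = (-11, -2),  |v_rel|² = 125
v_rel×d = (-11)·(-2) − (-2)·(-10) = 2
since m = R²·125 − 2²:  R² = (4 + 12496) / 125 = 100
R = √100 = 10  ⇒  r_B = 10 − 3 = 7

rB=7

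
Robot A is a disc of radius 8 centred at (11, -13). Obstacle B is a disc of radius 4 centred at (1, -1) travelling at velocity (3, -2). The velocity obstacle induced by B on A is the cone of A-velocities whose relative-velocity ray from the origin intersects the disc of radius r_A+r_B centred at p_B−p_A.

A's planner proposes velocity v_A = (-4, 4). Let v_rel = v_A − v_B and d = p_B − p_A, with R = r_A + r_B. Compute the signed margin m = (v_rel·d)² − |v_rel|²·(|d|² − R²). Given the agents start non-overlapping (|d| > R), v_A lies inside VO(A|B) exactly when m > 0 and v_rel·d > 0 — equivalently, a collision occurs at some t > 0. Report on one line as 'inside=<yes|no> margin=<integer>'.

d = (-10, 12),  |d|² = 244;  R = 8+4 = 12,  c = 244−12² = 100
v_rel = (-7, 6),  |v_rel|² = 85;  v_rel·d = (-7)·(-10) + (6)·(12) = 142
85·t² − 284·t + 100 = 0  ⇒  m = 142² − 85·100 = 11664
m = 11664 > 0,  v_rel·d = 142 > 0  ⇒  inside

inside=yes margin=11664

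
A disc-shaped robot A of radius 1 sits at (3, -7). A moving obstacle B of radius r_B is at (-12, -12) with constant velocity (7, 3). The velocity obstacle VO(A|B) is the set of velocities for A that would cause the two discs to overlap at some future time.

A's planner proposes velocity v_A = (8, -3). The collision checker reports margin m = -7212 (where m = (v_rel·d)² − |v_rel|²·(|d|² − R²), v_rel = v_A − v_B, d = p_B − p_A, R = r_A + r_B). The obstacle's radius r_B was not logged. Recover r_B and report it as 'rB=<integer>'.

m = -7212
d = (-15, -5);  v_rel = (1, -6),  |v_rel|² = 37
v_rel×d = (1)·(-5) − (-6)·(-15) = -95
since m = R²·37 − (-95)²:  R² = (9025 + -7212) / 37 = 49
R = √49 = 7  ⇒  r_B = 7 − 1 = 6

rB=6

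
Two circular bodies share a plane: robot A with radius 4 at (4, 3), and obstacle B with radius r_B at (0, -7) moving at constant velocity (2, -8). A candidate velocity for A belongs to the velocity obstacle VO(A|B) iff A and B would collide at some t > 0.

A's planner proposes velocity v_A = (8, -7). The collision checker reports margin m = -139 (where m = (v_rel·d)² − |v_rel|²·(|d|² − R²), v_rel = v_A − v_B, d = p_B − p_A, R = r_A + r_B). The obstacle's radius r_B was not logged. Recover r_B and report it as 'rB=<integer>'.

m = -139
d = (-4, -10);  v_rel = (6, 1),  |v_rel|² = 37
v_rel×d = (6)·(-10) − (1)·(-4) = -56
since m = R²·37 − (-56)²:  R² = (3136 + -139) / 37 = 81
R = √81 = 9  ⇒  r_B = 9 − 4 = 5

rB=5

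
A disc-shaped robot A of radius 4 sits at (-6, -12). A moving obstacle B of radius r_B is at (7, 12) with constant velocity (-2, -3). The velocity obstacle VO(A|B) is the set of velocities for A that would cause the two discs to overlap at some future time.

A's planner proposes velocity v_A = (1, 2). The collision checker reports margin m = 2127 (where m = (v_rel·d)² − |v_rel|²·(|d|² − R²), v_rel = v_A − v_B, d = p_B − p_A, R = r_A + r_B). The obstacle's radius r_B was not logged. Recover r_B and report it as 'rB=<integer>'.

m = 2127
d = (13, 24);  v_rel = (3, 5),  |v_rel|² = 34
v_rel×d = (3)·(24) − (5)·(13) = 7
since m = R²·34 − 7²:  R² = (49 + 2127) / 34 = 64
R = √64 = 8  ⇒  r_B = 8 − 4 = 4

rB=4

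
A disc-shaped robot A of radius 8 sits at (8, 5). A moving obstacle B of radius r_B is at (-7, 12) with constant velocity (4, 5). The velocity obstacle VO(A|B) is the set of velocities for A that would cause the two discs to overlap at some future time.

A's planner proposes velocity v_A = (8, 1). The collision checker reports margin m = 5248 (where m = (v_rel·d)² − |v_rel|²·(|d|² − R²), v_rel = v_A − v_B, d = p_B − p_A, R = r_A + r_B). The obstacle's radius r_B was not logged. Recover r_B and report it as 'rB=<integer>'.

m = 5248
d = (-15, 7);  v_rel = (4, -4),  |v_rel|² = 32
v_rel×d = (4)·(7) − (-4)·(-15) = -32
since m = R²·32 − (-32)²:  R² = (1024 + 5248) / 32 = 196
R = √196 = 14  ⇒  r_B = 14 − 8 = 6

rB=6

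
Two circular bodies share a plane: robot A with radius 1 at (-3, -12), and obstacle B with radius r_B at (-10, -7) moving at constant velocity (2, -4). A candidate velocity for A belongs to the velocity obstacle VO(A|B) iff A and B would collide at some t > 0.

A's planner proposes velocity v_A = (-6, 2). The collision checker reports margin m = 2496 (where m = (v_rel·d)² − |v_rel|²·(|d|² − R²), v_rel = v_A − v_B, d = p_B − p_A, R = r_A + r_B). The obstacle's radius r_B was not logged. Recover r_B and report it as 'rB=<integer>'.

m = 2496
d = (-7, 5);  v_rel = (-8, 6),  |v_rel|² = 100
v_rel×d = (-8)·(5) − (6)·(-7) = 2
since m = R²·100 − 2²:  R² = (4 + 2496) / 100 = 25
R = √25 = 5  ⇒  r_B = 5 − 1 = 4

rB=4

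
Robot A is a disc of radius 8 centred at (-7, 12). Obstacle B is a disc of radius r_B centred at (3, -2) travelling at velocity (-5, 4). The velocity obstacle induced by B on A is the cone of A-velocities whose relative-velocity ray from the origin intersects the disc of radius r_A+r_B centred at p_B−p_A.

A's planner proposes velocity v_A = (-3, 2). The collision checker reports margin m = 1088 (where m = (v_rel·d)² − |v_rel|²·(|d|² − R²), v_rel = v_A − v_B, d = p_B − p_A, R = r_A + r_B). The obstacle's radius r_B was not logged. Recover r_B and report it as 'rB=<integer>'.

m = 1088
d = (10, -14);  v_rel = (2, -2),  |v_rel|² = 8
v_rel×d = (2)·(-14) − (-2)·(10) = -8
since m = R²·8 − (-8)²:  R² = (64 + 1088) / 8 = 144
R = √144 = 12  ⇒  r_B = 12 − 8 = 4

rB=4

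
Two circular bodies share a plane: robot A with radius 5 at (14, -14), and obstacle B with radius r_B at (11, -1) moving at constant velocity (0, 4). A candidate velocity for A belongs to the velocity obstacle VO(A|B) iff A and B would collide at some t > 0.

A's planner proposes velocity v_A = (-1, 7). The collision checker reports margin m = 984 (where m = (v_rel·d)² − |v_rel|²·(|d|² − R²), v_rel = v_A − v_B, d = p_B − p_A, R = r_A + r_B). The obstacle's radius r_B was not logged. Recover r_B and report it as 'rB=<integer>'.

m = 984
d = (-3, 13);  v_rel = (-1, 3),  |v_rel|² = 10
v_rel×d = (-1)·(13) − (3)·(-3) = -4
since m = R²·10 − (-4)²:  R² = (16 + 984) / 10 = 100
R = √100 = 10  ⇒  r_B = 10 − 5 = 5

rB=5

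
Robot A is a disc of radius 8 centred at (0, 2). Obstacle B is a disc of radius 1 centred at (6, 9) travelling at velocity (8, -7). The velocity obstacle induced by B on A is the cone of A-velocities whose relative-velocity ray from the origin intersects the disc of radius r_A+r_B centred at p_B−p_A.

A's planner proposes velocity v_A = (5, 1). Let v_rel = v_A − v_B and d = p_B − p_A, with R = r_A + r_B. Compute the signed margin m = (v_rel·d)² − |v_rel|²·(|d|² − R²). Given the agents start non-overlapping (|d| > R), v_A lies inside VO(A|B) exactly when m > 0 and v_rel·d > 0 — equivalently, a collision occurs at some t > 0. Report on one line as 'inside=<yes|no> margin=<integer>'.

d = (6, 7),  |d|² = 85;  R = 8+1 = 9,  c = 85−9² = 4
v_rel = (-3, 8),  |v_rel|² = 73;  v_rel·d = (-3)·(6) + (8)·(7) = 38
73·t² − 76·t + 4 = 0  ⇒  m = 38² − 73·4 = 1152
m = 1152 > 0,  v_rel·d = 38 > 0  ⇒  inside

inside=yes margin=1152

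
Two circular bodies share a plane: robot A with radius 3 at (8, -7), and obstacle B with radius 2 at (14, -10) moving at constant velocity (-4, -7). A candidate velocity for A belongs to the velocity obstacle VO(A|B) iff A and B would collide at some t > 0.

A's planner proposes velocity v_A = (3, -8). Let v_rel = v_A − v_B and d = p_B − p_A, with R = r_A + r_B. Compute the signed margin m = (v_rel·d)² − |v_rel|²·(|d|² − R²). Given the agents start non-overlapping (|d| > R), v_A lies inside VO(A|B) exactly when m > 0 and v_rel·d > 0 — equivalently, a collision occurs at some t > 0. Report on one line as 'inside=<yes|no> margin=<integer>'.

d = (6, -3),  |d|² = 45;  R = 3+2 = 5,  c = 45−5² = 20
v_rel = (7, -1),  |v_rel|² = 50;  v_rel·d = (7)·(6) + (-1)·(-3) = 45
50·t² − 90·t + 20 = 0  ⇒  m = 45² − 50·20 = 1025
m = 1025 > 0,  v_rel·d = 45 > 0  ⇒  inside

inside=yes margin=1025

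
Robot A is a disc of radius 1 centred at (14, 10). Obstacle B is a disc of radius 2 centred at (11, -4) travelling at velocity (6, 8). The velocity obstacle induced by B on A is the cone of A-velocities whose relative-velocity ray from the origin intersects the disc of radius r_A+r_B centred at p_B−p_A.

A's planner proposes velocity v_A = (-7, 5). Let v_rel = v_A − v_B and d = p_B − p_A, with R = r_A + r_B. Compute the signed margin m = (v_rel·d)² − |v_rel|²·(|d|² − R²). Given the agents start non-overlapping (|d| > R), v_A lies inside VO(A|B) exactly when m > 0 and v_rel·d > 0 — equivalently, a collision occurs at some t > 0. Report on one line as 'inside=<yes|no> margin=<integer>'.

d = (-3, -14),  |d|² = 205;  R = 1+2 = 3,  c = 205−3² = 196
v_rel = (-13, -3),  |v_rel|² = 178;  v_rel·d = (-13)·(-3) + (-3)·(-14) = 81
178·t² − 162·t + 196 = 0  ⇒  m = 81² − 178·196 = -28327
m = -28327 < 0,  v_rel·d = 81 > 0  ⇒  outside

inside=no margin=-28327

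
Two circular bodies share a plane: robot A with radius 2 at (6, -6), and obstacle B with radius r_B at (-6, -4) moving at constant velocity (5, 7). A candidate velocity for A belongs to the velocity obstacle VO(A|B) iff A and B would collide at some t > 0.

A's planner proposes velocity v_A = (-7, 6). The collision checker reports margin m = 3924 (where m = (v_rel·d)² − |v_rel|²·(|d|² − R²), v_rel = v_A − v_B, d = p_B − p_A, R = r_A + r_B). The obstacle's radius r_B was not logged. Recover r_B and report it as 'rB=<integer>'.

m = 3924
d = (-12, 2);  v_rel = (-12, -1),  |v_rel|² = 145
v_rel×d = (-12)·(2) − (-1)·(-12) = -36
since m = R²·145 − (-36)²:  R² = (1296 + 3924) / 145 = 36
R = √36 = 6  ⇒  r_B = 6 − 2 = 4

rB=4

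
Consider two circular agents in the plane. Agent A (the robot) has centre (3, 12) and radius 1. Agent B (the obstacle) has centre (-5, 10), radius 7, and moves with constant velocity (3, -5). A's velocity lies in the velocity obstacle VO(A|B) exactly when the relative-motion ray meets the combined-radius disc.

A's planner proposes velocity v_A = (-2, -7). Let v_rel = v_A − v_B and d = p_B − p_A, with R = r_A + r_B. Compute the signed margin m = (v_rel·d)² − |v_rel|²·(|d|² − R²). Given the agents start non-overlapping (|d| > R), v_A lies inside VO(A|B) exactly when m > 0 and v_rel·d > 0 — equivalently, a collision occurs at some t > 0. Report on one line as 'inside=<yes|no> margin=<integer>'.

d = (-8, -2),  |d|² = 68;  R = 1+7 = 8,  c = 68−8² = 4
v_rel = (-5, -2),  |v_rel|² = 29;  v_rel·d = (-5)·(-8) + (-2)·(-2) = 44
29·t² − 88·t + 4 = 0  ⇒  m = 44² − 29·4 = 1820
m = 1820 > 0,  v_rel·d = 44 > 0  ⇒  inside

inside=yes margin=1820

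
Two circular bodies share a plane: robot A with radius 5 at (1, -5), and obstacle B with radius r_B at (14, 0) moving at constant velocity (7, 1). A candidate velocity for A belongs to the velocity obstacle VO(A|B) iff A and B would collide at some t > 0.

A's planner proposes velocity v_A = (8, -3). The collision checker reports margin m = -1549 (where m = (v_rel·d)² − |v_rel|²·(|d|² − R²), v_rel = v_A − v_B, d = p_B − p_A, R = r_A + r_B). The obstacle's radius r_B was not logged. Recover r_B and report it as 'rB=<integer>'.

m = -1549
d = (13, 5);  v_rel = (1, -4),  |v_rel|² = 17
v_rel×d = (1)·(5) − (-4)·(13) = 57
since m = R²·17 − 57²:  R² = (3249 + -1549) / 17 = 100
R = √100 = 10  ⇒  r_B = 10 − 5 = 5

rB=5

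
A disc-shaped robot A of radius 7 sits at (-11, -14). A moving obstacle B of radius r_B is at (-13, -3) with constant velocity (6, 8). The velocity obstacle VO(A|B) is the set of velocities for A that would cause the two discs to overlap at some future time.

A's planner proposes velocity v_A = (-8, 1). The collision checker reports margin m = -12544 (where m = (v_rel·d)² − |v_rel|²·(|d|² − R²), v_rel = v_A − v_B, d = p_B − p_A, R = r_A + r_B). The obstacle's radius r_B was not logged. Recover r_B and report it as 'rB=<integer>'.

m = -12544
d = (-2, 11);  v_rel = (-14, -7),  |v_rel|² = 245
v_rel×d = (-14)·(11) − (-7)·(-2) = -168
since m = R²·245 − (-168)²:  R² = (28224 + -12544) / 245 = 64
R = √64 = 8  ⇒  r_B = 8 − 7 = 1

rB=1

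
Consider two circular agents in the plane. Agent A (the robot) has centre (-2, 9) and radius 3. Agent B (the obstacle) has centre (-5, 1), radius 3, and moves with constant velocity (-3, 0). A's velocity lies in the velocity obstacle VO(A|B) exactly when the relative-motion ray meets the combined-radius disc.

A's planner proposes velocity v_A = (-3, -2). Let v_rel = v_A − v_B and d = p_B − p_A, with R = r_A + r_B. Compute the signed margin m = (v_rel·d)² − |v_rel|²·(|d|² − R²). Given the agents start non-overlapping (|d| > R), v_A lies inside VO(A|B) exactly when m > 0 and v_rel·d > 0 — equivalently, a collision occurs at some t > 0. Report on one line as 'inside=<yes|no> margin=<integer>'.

d = (-3, -8),  |d|² = 73;  R = 3+3 = 6,  c = 73−6² = 37
v_rel = (0, -2),  |v_rel|² = 4;  v_rel·d = (0)·(-3) + (-2)·(-8) = 16
4·t² − 32·t + 37 = 0  ⇒  m = 16² − 4·37 = 108
m = 108 > 0,  v_rel·d = 16 > 0  ⇒  inside

inside=yes margin=108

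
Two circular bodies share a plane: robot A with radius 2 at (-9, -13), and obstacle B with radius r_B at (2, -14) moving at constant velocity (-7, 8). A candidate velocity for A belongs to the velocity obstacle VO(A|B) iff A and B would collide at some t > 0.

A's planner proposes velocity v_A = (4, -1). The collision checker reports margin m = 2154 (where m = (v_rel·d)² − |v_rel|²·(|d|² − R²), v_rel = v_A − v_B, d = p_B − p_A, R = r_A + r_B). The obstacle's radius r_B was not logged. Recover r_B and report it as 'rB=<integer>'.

m = 2154
d = (11, -1);  v_rel = (11, -9),  |v_rel|² = 202
v_rel×d = (11)·(-1) − (-9)·(11) = 88
since m = R²·202 − 88²:  R² = (7744 + 2154) / 202 = 49
R = √49 = 7  ⇒  r_B = 7 − 2 = 5

rB=5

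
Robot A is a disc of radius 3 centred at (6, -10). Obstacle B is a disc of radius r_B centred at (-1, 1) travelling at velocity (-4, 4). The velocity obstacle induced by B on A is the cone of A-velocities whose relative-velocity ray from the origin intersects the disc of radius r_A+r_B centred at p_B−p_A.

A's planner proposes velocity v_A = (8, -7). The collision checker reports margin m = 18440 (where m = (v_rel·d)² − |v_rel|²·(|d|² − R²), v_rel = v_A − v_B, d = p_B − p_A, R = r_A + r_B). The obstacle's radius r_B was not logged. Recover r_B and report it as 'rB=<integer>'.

m = 18440
d = (-7, 11);  v_rel = (12, -11),  |v_rel|² = 265
v_rel×d = (12)·(11) − (-11)·(-7) = 55
since m = R²·265 − 55²:  R² = (3025 + 18440) / 265 = 81
R = √81 = 9  ⇒  r_B = 9 − 3 = 6

rB=6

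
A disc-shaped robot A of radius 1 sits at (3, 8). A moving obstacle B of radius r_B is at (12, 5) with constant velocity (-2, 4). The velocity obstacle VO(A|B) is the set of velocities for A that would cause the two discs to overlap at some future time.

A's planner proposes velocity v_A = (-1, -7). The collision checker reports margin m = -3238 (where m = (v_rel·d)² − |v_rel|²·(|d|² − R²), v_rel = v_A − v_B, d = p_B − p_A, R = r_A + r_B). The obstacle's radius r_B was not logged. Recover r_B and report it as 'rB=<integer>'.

m = -3238
d = (9, -3);  v_rel = (1, -11),  |v_rel|² = 122
v_rel×d = (1)·(-3) − (-11)·(9) = 96
since m = R²·122 − 96²:  R² = (9216 + -3238) / 122 = 49
R = √49 = 7  ⇒  r_B = 7 − 1 = 6

rB=6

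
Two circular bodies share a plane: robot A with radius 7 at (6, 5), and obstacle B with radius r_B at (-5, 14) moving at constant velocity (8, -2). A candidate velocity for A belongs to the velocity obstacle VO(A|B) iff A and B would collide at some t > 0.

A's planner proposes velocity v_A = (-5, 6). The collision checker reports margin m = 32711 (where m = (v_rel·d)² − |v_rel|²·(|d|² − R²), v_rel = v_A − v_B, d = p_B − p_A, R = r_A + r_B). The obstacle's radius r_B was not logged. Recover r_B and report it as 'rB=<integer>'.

m = 32711
d = (-11, 9);  v_rel = (-13, 8),  |v_rel|² = 233
v_rel×d = (-13)·(9) − (8)·(-11) = -29
since m = R²·233 − (-29)²:  R² = (841 + 32711) / 233 = 144
R = √144 = 12  ⇒  r_B = 12 − 7 = 5

rB=5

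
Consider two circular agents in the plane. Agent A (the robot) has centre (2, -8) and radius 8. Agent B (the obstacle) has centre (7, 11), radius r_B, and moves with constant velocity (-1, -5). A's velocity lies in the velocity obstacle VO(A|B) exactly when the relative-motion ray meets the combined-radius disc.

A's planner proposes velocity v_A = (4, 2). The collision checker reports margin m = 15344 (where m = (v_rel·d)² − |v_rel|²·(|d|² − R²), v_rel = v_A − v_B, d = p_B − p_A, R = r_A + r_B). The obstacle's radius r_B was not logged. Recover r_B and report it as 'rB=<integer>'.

m = 15344
d = (5, 19);  v_rel = (5, 7),  |v_rel|² = 74
v_rel×d = (5)·(19) − (7)·(5) = 60
since m = R²·74 − 60²:  R² = (3600 + 15344) / 74 = 256
R = √256 = 16  ⇒  r_B = 16 − 8 = 8

rB=8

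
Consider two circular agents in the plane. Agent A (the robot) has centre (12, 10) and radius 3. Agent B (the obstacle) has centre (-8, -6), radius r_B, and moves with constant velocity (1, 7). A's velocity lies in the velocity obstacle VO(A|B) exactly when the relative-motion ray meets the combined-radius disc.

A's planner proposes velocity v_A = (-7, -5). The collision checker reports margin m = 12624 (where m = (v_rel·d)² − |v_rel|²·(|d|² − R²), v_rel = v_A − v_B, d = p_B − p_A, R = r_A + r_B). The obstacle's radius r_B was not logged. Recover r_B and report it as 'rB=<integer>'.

m = 12624
d = (-20, -16);  v_rel = (-8, -12),  |v_rel|² = 208
v_rel×d = (-8)·(-16) − (-12)·(-20) = -112
since m = R²·208 − (-112)²:  R² = (12544 + 12624) / 208 = 121
R = √121 = 11  ⇒  r_B = 11 − 3 = 8

rB=8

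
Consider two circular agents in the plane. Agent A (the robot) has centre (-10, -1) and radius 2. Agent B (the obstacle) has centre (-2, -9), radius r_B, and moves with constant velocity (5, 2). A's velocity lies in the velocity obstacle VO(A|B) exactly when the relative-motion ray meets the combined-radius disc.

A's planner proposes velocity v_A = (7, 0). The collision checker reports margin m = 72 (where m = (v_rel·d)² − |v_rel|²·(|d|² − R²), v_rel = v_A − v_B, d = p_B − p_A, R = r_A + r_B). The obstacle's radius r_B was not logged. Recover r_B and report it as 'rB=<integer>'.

m = 72
d = (8, -8);  v_rel = (2, -2),  |v_rel|² = 8
v_rel×d = (2)·(-8) − (-2)·(8) = 0
since m = R²·8 − 0²:  R² = (0 + 72) / 8 = 9
R = √9 = 3  ⇒  r_B = 3 − 2 = 1

rB=1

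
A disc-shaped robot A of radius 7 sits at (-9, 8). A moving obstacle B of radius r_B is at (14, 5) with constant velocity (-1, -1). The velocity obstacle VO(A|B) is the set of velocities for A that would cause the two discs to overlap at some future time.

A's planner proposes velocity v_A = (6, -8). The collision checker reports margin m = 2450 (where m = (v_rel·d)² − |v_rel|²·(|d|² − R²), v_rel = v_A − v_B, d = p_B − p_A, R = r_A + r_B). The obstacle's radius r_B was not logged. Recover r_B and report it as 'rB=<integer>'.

m = 2450
d = (23, -3);  v_rel = (7, -7),  |v_rel|² = 98
v_rel×d = (7)·(-3) − (-7)·(23) = 140
since m = R²·98 − 140²:  R² = (19600 + 2450) / 98 = 225
R = √225 = 15  ⇒  r_B = 15 − 7 = 8

rB=8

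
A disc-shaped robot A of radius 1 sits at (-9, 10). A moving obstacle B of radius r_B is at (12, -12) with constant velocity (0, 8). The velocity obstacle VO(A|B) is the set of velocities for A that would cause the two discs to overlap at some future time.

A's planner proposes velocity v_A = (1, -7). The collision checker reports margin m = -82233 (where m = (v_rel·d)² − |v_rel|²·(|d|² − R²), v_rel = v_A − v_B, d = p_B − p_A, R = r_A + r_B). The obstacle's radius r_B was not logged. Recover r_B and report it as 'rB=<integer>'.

m = -82233
d = (21, -22);  v_rel = (1, -15),  |v_rel|² = 226
v_rel×d = (1)·(-22) − (-15)·(21) = 293
since m = R²·226 − 293²:  R² = (85849 + -82233) / 226 = 16
R = √16 = 4  ⇒  r_B = 4 − 1 = 3

rB=3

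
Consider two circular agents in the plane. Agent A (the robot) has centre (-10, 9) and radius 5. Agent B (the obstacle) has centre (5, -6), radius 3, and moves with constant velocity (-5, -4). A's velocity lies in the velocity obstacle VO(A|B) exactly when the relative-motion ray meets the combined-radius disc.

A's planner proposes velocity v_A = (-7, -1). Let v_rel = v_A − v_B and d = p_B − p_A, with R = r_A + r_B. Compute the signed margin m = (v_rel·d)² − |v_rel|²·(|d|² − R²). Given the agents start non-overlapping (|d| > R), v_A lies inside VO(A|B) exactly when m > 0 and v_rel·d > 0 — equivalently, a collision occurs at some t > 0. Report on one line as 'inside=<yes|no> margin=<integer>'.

d = (15, -15),  |d|² = 450;  R = 5+3 = 8,  c = 450−8² = 386
v_rel = (-2, 3),  |v_rel|² = 13;  v_rel·d = (-2)·(15) + (3)·(-15) = -75
13·t² + 150·t + 386 = 0  ⇒  m = (-75)² − 13·386 = 607
m = 607 > 0,  v_rel·d = -75 < 0  ⇒  outside

inside=no margin=607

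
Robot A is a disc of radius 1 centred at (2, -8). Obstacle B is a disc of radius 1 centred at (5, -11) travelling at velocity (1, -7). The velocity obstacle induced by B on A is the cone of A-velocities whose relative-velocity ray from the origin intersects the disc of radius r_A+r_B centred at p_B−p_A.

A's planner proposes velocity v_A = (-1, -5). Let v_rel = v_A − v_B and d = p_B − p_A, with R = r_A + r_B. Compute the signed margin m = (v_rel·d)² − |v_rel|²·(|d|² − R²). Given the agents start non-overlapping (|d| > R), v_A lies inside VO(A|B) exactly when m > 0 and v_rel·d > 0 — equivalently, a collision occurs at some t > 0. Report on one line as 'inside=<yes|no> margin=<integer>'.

d = (3, -3),  |d|² = 18;  R = 1+1 = 2,  c = 18−2² = 14
v_rel = (-2, 2),  |v_rel|² = 8;  v_rel·d = (-2)·(3) + (2)·(-3) = -12
8·t² + 24·t + 14 = 0  ⇒  m = (-12)² − 8·14 = 32
m = 32 > 0,  v_rel·d = -12 < 0  ⇒  outside

inside=no margin=32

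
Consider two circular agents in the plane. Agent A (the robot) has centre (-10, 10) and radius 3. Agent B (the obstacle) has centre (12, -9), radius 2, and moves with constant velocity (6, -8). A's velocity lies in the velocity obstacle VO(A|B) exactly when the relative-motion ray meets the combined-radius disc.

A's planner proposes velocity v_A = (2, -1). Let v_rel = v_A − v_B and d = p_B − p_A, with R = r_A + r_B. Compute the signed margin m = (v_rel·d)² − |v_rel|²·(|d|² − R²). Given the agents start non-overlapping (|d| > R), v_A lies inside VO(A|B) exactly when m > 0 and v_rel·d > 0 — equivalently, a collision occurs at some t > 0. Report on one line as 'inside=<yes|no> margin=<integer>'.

d = (22, -19),  |d|² = 845;  R = 3+2 = 5,  c = 845−5² = 820
v_rel = (-4, 7),  |v_rel|² = 65;  v_rel·d = (-4)·(22) + (7)·(-19) = -221
65·t² + 442·t + 820 = 0  ⇒  m = (-221)² − 65·820 = -4459
m = -4459 < 0,  v_rel·d = -221 < 0  ⇒  outside

inside=no margin=-4459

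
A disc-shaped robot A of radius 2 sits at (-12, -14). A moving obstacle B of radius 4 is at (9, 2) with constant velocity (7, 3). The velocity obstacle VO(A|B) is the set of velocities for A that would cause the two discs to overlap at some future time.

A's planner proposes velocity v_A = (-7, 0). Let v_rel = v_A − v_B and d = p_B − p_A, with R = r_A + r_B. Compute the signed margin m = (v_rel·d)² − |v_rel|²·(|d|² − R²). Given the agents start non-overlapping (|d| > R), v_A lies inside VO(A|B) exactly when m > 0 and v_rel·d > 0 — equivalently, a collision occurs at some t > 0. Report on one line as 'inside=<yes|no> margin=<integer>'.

d = (21, 16),  |d|² = 697;  R = 2+4 = 6,  c = 697−6² = 661
v_rel = (-14, -3),  |v_rel|² = 205;  v_rel·d = (-14)·(21) + (-3)·(16) = -342
205·t² + 684·t + 661 = 0  ⇒  m = (-342)² − 205·661 = -18541
m = -18541 < 0,  v_rel·d = -342 < 0  ⇒  outside

inside=no margin=-18541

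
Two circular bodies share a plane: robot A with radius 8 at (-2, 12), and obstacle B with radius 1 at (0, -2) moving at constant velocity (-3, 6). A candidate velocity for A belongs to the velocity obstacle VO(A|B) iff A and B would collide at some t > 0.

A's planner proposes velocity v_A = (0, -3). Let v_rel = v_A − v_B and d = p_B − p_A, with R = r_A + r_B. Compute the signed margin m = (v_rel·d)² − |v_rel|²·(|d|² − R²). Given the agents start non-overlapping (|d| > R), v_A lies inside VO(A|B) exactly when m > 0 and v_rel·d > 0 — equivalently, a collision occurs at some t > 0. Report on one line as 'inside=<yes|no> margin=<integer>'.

d = (2, -14),  |d|² = 200;  R = 8+1 = 9,  c = 200−9² = 119
v_rel = (3, -9),  |v_rel|² = 90;  v_rel·d = (3)·(2) + (-9)·(-14) = 132
90·t² − 264·t + 119 = 0  ⇒  m = 132² − 90·119 = 6714
m = 6714 > 0,  v_rel·d = 132 > 0  ⇒  inside

inside=yes margin=6714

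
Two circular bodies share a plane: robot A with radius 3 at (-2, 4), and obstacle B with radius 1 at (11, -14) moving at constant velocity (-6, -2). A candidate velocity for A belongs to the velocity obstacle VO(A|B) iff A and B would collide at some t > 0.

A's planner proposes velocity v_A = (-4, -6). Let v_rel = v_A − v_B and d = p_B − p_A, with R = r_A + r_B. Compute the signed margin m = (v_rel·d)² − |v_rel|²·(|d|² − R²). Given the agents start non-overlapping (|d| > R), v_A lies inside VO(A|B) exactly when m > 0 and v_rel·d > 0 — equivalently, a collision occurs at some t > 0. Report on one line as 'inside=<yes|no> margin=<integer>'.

d = (13, -18),  |d|² = 493;  R = 3+1 = 4,  c = 493−4² = 477
v_rel = (2, -4),  |v_rel|² = 20;  v_rel·d = (2)·(13) + (-4)·(-18) = 98
20·t² − 196·t + 477 = 0  ⇒  m = 98² − 20·477 = 64
m = 64 > 0,  v_rel·d = 98 > 0  ⇒  inside

inside=yes margin=64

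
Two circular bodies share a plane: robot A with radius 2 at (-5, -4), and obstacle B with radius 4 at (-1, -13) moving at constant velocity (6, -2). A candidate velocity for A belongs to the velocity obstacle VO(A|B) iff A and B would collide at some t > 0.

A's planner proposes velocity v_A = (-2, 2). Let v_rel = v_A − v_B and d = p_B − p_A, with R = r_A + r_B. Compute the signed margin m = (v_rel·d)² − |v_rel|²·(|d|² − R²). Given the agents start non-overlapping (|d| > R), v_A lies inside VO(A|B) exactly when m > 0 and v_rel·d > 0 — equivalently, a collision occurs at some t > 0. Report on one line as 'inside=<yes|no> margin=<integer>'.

d = (4, -9),  |d|² = 97;  R = 2+4 = 6,  c = 97−6² = 61
v_rel = (-8, 4),  |v_rel|² = 80;  v_rel·d = (-8)·(4) + (4)·(-9) = -68
80·t² + 136·t + 61 = 0  ⇒  m = (-68)² − 80·61 = -256
m = -256 < 0,  v_rel·d = -68 < 0  ⇒  outside

inside=no margin=-256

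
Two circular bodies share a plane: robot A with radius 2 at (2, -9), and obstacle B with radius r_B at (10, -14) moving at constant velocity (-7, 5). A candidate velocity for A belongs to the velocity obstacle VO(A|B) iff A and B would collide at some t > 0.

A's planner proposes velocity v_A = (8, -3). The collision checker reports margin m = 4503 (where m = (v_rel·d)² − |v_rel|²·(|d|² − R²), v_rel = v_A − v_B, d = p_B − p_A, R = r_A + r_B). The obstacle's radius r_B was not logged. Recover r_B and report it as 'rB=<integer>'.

m = 4503
d = (8, -5);  v_rel = (15, -8),  |v_rel|² = 289
v_rel×d = (15)·(-5) − (-8)·(8) = -11
since m = R²·289 − (-11)²:  R² = (121 + 4503) / 289 = 16
R = √16 = 4  ⇒  r_B = 4 − 2 = 2

rB=2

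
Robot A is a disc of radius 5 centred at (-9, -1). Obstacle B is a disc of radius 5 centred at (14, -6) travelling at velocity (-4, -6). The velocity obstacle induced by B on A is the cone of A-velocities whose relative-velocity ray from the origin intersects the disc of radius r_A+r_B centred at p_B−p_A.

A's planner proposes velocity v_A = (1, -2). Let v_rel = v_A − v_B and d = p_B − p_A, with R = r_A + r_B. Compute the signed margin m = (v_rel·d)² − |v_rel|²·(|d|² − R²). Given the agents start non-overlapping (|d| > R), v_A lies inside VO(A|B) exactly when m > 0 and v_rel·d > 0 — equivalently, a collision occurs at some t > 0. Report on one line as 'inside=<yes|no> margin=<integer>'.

d = (23, -5),  |d|² = 554;  R = 5+5 = 10,  c = 554−10² = 454
v_rel = (5, 4),  |v_rel|² = 41;  v_rel·d = (5)·(23) + (4)·(-5) = 95
41·t² − 190·t + 454 = 0  ⇒  m = 95² − 41·454 = -9589
m = -9589 < 0,  v_rel·d = 95 > 0  ⇒  outside

inside=no margin=-9589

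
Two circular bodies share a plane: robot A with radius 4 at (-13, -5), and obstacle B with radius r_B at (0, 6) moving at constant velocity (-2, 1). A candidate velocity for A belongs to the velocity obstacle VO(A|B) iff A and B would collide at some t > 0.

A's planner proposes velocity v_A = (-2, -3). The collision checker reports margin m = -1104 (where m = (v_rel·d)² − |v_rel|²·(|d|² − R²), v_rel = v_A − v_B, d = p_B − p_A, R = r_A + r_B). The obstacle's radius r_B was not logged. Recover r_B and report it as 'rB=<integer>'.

m = -1104
d = (13, 11);  v_rel = (0, -4),  |v_rel|² = 16
v_rel×d = (0)·(11) − (-4)·(13) = 52
since m = R²·16 − 52²:  R² = (2704 + -1104) / 16 = 100
R = √100 = 10  ⇒  r_B = 10 − 4 = 6

rB=6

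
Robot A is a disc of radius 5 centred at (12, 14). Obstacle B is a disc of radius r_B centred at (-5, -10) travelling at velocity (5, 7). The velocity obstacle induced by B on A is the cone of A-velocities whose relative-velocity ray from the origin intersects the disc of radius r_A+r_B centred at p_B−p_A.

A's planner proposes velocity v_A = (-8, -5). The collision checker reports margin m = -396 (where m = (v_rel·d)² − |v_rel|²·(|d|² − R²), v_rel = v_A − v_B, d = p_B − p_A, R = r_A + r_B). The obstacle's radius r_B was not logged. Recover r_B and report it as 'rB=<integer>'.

m = -396
d = (-17, -24);  v_rel = (-13, -12),  |v_rel|² = 313
v_rel×d = (-13)·(-24) − (-12)·(-17) = 108
since m = R²·313 − 108²:  R² = (11664 + -396) / 313 = 36
R = √36 = 6  ⇒  r_B = 6 − 5 = 1

rB=1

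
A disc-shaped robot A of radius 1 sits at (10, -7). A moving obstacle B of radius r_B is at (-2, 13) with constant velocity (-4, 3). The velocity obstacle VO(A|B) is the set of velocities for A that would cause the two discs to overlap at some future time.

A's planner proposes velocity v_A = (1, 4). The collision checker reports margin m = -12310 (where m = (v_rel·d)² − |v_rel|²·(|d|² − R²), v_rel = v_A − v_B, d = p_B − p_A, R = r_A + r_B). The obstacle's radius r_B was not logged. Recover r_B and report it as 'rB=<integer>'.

m = -12310
d = (-12, 20);  v_rel = (5, 1),  |v_rel|² = 26
v_rel×d = (5)·(20) − (1)·(-12) = 112
since m = R²·26 − 112²:  R² = (12544 + -12310) / 26 = 9
R = √9 = 3  ⇒  r_B = 3 − 1 = 2

rB=2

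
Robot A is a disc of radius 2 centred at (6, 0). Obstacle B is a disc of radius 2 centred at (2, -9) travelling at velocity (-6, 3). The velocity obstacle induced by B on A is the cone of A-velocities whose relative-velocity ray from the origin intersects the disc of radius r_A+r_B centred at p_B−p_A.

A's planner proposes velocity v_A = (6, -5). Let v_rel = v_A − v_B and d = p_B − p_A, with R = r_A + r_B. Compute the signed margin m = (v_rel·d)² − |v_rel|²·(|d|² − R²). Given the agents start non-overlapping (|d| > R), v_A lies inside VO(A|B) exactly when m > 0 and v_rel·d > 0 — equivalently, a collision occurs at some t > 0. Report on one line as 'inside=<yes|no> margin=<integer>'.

d = (-4, -9),  |d|² = 97;  R = 2+2 = 4,  c = 97−4² = 81
v_rel = (12, -8),  |v_rel|² = 208;  v_rel·d = (12)·(-4) + (-8)·(-9) = 24
208·t² − 48·t + 81 = 0  ⇒  m = 24² − 208·81 = -16272
m = -16272 < 0,  v_rel·d = 24 > 0  ⇒  outside

inside=no margin=-16272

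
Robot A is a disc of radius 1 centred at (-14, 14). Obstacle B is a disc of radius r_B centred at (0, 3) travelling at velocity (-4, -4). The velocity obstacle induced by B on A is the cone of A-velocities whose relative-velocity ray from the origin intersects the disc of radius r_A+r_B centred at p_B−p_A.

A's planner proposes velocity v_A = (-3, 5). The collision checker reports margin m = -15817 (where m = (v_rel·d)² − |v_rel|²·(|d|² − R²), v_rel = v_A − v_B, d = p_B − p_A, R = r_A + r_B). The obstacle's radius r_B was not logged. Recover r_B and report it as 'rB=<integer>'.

m = -15817
d = (14, -11);  v_rel = (1, 9),  |v_rel|² = 82
v_rel×d = (1)·(-11) − (9)·(14) = -137
since m = R²·82 − (-137)²:  R² = (18769 + -15817) / 82 = 36
R = √36 = 6  ⇒  r_B = 6 − 1 = 5

rB=5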